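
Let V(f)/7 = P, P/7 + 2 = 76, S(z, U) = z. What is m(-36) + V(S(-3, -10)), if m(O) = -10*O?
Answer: 3986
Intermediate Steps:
P = 518 (P = -14 + 7*76 = -14 + 532 = 518)
V(f) = 3626 (V(f) = 7*518 = 3626)
m(-36) + V(S(-3, -10)) = -10*(-36) + 3626 = 360 + 3626 = 3986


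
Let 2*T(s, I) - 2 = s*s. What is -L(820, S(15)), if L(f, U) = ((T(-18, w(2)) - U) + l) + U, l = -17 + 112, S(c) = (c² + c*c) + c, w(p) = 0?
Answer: -258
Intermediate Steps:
S(c) = c + 2*c² (S(c) = (c² + c²) + c = 2*c² + c = c + 2*c²)
T(s, I) = 1 + s²/2 (T(s, I) = 1 + (s*s)/2 = 1 + s²/2)
l = 95
L(f, U) = 258 (L(f, U) = (((1 + (½)*(-18)²) - U) + 95) + U = (((1 + (½)*324) - U) + 95) + U = (((1 + 162) - U) + 95) + U = ((163 - U) + 95) + U = (258 - U) + U = 258)
-L(820, S(15)) = -1*258 = -258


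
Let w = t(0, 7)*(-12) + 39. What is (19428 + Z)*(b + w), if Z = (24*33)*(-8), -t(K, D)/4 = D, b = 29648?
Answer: 393061116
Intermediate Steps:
t(K, D) = -4*D
Z = -6336 (Z = 792*(-8) = -6336)
w = 375 (w = -4*7*(-12) + 39 = -28*(-12) + 39 = 336 + 39 = 375)
(19428 + Z)*(b + w) = (19428 - 6336)*(29648 + 375) = 13092*30023 = 393061116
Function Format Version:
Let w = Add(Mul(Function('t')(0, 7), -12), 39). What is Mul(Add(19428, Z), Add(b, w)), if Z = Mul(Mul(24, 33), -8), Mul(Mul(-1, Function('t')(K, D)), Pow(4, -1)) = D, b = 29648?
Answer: 393061116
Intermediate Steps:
Function('t')(K, D) = Mul(-4, D)
Z = -6336 (Z = Mul(792, -8) = -6336)
w = 375 (w = Add(Mul(Mul(-4, 7), -12), 39) = Add(Mul(-28, -12), 39) = Add(336, 39) = 375)
Mul(Add(19428, Z), Add(b, w)) = Mul(Add(19428, -6336), Add(29648, 375)) = Mul(13092, 30023) = 393061116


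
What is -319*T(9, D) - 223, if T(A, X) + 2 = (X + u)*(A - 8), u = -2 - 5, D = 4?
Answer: 1372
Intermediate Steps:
u = -7
T(A, X) = -2 + (-8 + A)*(-7 + X) (T(A, X) = -2 + (X - 7)*(A - 8) = -2 + (-7 + X)*(-8 + A) = -2 + (-8 + A)*(-7 + X))
-319*T(9, D) - 223 = -319*(54 - 8*4 - 7*9 + 9*4) - 223 = -319*(54 - 32 - 63 + 36) - 223 = -319*(-5) - 223 = 1595 - 223 = 1372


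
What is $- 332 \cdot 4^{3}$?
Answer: $-21248$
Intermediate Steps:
$- 332 \cdot 4^{3} = \left(-332\right) 64 = -21248$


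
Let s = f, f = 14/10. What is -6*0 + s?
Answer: 7/5 ≈ 1.4000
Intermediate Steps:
f = 7/5 (f = 14*(⅒) = 7/5 ≈ 1.4000)
s = 7/5 ≈ 1.4000
-6*0 + s = -6*0 + 7/5 = 0 + 7/5 = 7/5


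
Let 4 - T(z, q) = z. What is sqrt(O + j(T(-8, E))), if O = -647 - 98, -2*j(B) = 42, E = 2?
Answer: I*sqrt(766) ≈ 27.677*I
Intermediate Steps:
T(z, q) = 4 - z
j(B) = -21 (j(B) = -1/2*42 = -21)
O = -745
sqrt(O + j(T(-8, E))) = sqrt(-745 - 21) = sqrt(-766) = I*sqrt(766)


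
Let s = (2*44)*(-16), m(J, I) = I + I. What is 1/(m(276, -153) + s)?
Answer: -1/1714 ≈ -0.00058343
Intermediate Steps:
m(J, I) = 2*I
s = -1408 (s = 88*(-16) = -1408)
1/(m(276, -153) + s) = 1/(2*(-153) - 1408) = 1/(-306 - 1408) = 1/(-1714) = -1/1714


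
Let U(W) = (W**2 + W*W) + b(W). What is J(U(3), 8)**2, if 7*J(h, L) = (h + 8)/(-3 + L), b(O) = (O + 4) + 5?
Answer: 1444/1225 ≈ 1.1788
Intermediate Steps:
b(O) = 9 + O (b(O) = (4 + O) + 5 = 9 + O)
U(W) = 9 + W + 2*W**2 (U(W) = (W**2 + W*W) + (9 + W) = (W**2 + W**2) + (9 + W) = 2*W**2 + (9 + W) = 9 + W + 2*W**2)
J(h, L) = (8 + h)/(7*(-3 + L)) (J(h, L) = ((h + 8)/(-3 + L))/7 = ((8 + h)/(-3 + L))/7 = (8 + h)/(7*(-3 + L)))
J(U(3), 8)**2 = ((8 + (9 + 3 + 2*3**2))/(7*(-3 + 8)))**2 = ((1/7)*(8 + (9 + 3 + 2*9))/5)**2 = ((1/7)*(1/5)*(8 + (9 + 3 + 18)))**2 = ((1/7)*(1/5)*(8 + 30))**2 = ((1/7)*(1/5)*38)**2 = (38/35)**2 = 1444/1225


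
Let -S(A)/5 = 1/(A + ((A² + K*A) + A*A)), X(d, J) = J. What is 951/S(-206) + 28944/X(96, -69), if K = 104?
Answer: -1383340506/115 ≈ -1.2029e+7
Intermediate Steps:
S(A) = -5/(2*A² + 105*A) (S(A) = -5/(A + ((A² + 104*A) + A*A)) = -5/(A + ((A² + 104*A) + A²)) = -5/(A + (2*A² + 104*A)) = -5/(2*A² + 105*A))
951/S(-206) + 28944/X(96, -69) = 951/((-5/(-206*(105 + 2*(-206))))) + 28944/(-69) = 951/((-5*(-1/206)/(105 - 412))) + 28944*(-1/69) = 951/((-5*(-1/206)/(-307))) - 9648/23 = 951/((-5*(-1/206)*(-1/307))) - 9648/23 = 951/(-5/63242) - 9648/23 = 951*(-63242/5) - 9648/23 = -60143142/5 - 9648/23 = -1383340506/115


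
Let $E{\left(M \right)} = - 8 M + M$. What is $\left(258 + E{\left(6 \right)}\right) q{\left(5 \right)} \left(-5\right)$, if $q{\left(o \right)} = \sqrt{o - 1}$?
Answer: $-2160$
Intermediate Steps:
$E{\left(M \right)} = - 7 M$
$q{\left(o \right)} = \sqrt{-1 + o}$
$\left(258 + E{\left(6 \right)}\right) q{\left(5 \right)} \left(-5\right) = \left(258 - 42\right) \sqrt{-1 + 5} \left(-5\right) = \left(258 - 42\right) \sqrt{4} \left(-5\right) = 216 \cdot 2 \left(-5\right) = 216 \left(-10\right) = -2160$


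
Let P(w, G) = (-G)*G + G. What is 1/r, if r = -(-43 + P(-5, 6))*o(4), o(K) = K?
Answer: 1/292 ≈ 0.0034247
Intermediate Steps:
P(w, G) = G - G² (P(w, G) = -G² + G = G - G²)
r = 292 (r = -(-43 + 6*(1 - 1*6))*4 = -(-43 + 6*(1 - 6))*4 = -(-43 + 6*(-5))*4 = -(-43 - 30)*4 = -(-73)*4 = -1*(-292) = 292)
1/r = 1/292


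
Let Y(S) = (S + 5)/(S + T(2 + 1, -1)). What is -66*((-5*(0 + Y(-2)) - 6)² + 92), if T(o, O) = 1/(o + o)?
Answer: -70248/11 ≈ -6386.2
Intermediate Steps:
T(o, O) = 1/(2*o)
Y(S) = (5 + S)/(⅙ + S) (Y(S) = (S + 5)/(S + 1/(2*(2 + 1))) = (5 + S)/(S + (½)/3) = (5 + S)/(S + (½)*(⅓)) = (5 + S)/(S + ⅙) = (5 + S)/(⅙ + S))
-66*((-5*(0 + Y(-2)) - 6)² + 92) = -66*((-5*(0 + 6*(5 - 2)/(1 + 6*(-2))) - 6)² + 92) = -66*((-5*(0 + 6*3/(1 - 12)) - 6)² + 92) = -66*((-5*(0 + 6*3/(-11)) - 6)² + 92) = -66*((-5*(0 + 6*(-1/11)*3) - 6)² + 92) = -66*((-5*(0 - 18/11) - 6)² + 92) = -66*((-5*(-18/11) - 6)² + 92) = -66*((90/11 - 6)² + 92) = -66*((24/11)² + 92) = -66*(576/121 + 92) = -66*11708/121 = -70248/11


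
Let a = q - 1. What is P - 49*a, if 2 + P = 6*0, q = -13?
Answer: 684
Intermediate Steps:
P = -2 (P = -2 + 6*0 = -2 + 0 = -2)
a = -14 (a = -13 - 1 = -14)
P - 49*a = -2 - 49*(-14) = -2 + 686 = 684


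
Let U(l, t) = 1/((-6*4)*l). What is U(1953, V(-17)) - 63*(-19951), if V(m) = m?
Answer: 58914026135/46872 ≈ 1.2569e+6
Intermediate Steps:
U(l, t) = -1/(24*l) (U(l, t) = 1/(-24*l) = -1/(24*l))
U(1953, V(-17)) - 63*(-19951) = -1/24/1953 - 63*(-19951) = -1/24*1/1953 + 1256913 = -1/46872 + 1256913 = 58914026135/46872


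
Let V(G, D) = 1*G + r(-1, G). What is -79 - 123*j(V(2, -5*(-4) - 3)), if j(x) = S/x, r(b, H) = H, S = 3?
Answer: -685/4 ≈ -171.25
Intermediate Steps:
V(G, D) = 2*G (V(G, D) = 1*G + G = G + G = 2*G)
j(x) = 3/x
-79 - 123*j(V(2, -5*(-4) - 3)) = -79 - 369/(2*2) = -79 - 369/4 = -685/4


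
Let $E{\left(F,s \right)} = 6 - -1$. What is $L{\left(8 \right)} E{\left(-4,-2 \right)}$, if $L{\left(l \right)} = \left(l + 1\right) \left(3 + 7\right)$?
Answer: $630$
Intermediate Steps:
$L{\left(l \right)} = 10 + 10 l$ ($L{\left(l \right)} = \left(1 + l\right) 10 = 10 + 10 l$)
$E{\left(F,s \right)} = 7$ ($E{\left(F,s \right)} = 6 + 1 = 7$)
$L{\left(8 \right)} E{\left(-4,-2 \right)} = \left(10 + 10 \cdot 8\right) 7 = \left(10 + 80\right) 7 = 90 \cdot 7 = 630$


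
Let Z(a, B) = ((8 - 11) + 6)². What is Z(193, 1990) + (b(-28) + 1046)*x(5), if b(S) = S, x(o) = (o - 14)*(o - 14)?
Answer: 82467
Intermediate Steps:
Z(a, B) = 9 (Z(a, B) = (-3 + 6)² = 3² = 9)
x(o) = (-14 + o)² (x(o) = (-14 + o)*(-14 + o) = (-14 + o)²)
Z(193, 1990) + (b(-28) + 1046)*x(5) = 9 + (-28 + 1046)*(-14 + 5)² = 9 + 1018*(-9)² = 9 + 1018*81 = 9 + 82458 = 82467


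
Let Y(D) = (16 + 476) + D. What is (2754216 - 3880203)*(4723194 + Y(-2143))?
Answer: -5316396037941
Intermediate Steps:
Y(D) = 492 + D
(2754216 - 3880203)*(4723194 + Y(-2143)) = (2754216 - 3880203)*(4723194 + (492 - 2143)) = -1125987*(4723194 - 1651) = -1125987*4721543 = -5316396037941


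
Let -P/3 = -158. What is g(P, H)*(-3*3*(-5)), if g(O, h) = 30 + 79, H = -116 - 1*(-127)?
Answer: 4905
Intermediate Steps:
P = 474 (P = -3*(-158) = 474)
H = 11 (H = -116 + 127 = 11)
g(O, h) = 109
g(P, H)*(-3*3*(-5)) = 109*(-3*3*(-5)) = 109*(-9*(-5)) = 109*45 = 4905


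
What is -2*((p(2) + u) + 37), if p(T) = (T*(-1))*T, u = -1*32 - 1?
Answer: 0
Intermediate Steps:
u = -33 (u = -32 - 1 = -33)
p(T) = -T² (p(T) = (-T)*T = -T²)
-2*((p(2) + u) + 37) = -2*((-1*2² - 33) + 37) = -2*((-1*4 - 33) + 37) = -2*((-4 - 33) + 37) = -2*(-37 + 37) = -2*0 = 0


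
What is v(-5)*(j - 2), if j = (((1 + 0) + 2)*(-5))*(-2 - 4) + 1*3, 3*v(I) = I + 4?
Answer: -91/3 ≈ -30.333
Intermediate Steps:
v(I) = 4/3 + I/3 (v(I) = (I + 4)/3 = (4 + I)/3 = 4/3 + I/3)
j = 93 (j = ((1 + 2)*(-5))*(-6) + 3 = (3*(-5))*(-6) + 3 = -15*(-6) + 3 = 90 + 3 = 93)
v(-5)*(j - 2) = (4/3 + (⅓)*(-5))*(93 - 2) = (4/3 - 5/3)*91 = -⅓*91 = -91/3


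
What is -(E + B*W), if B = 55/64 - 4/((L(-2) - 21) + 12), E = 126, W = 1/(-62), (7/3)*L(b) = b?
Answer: -34492205/273792 ≈ -125.98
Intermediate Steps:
L(b) = 3*b/7
W = -1/62 ≈ -0.016129
B = 5587/4416 (B = 55/64 - 4/(((3/7)*(-2) - 21) + 12) = 55*(1/64) - 4/((-6/7 - 21) + 12) = 55/64 - 4/(-153/7 + 12) = 55/64 - 4/(-69/7) = 55/64 - 4*(-7/69) = 55/64 + 28/69 = 5587/4416 ≈ 1.2652)
-(E + B*W) = -(126 + (5587/4416)*(-1/62)) = -(126 - 5587/273792) = -1*34492205/273792 = -34492205/273792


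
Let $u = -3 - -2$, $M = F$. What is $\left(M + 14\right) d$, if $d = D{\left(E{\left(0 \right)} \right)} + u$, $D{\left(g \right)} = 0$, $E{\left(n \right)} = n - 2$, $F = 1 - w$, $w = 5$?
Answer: $-10$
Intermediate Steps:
$F = -4$ ($F = 1 - 5 = -4$)
$M = -4$
$E{\left(n \right)} = -2 + n$ ($E{\left(n \right)} = n - 2 = -2 + n$)
$u = -1$ ($u = -3 + 2 = -1$)
$d = -1$ ($d = 0 - 1 = -1$)
$\left(M + 14\right) d = \left(-4 + 14\right) \left(-1\right) = 10 \left(-1\right) = -10$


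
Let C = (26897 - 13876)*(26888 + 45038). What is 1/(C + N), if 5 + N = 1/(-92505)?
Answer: 92505/86635413534704 ≈ 1.0678e-9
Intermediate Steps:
C = 936548446 (C = 13021*71926 = 936548446)
N = -462526/92505 (N = -5 + 1/(-92505) = -5 - 1/92505 = -462526/92505 ≈ -5.0000)
1/(C + N) = 1/(936548446 - 462526/92505) = 1/(86635413534704/92505) = 92505/86635413534704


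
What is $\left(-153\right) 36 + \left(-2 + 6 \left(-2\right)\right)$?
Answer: $-5522$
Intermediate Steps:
$\left(-153\right) 36 + \left(-2 + 6 \left(-2\right)\right) = -5508 - 14 = -5522$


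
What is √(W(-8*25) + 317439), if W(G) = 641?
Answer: 8*√4970 ≈ 563.99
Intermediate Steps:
√(W(-8*25) + 317439) = √(641 + 317439) = √318080 = 8*√4970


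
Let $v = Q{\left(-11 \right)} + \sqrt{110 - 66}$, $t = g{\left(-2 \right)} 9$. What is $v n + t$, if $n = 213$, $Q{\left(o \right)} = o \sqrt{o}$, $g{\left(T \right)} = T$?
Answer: $-18 + \sqrt{11} \left(426 - 2343 i\right) \approx 1394.9 - 7770.9 i$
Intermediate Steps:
$Q{\left(o \right)} = o^{\frac{3}{2}}$
$t = -18$ ($t = \left(-2\right) 9 = -18$)
$v = 2 \sqrt{11} - 11 i \sqrt{11}$ ($v = \left(-11\right)^{\frac{3}{2}} + \sqrt{110 - 66} = - 11 i \sqrt{11} + \sqrt{44} = - 11 i \sqrt{11} + 2 \sqrt{11} = 2 \sqrt{11} - 11 i \sqrt{11} \approx 6.6332 - 36.483 i$)
$v n + t = \sqrt{11} \left(2 - 11 i\right) 213 - 18 = 213 \sqrt{11} \left(2 - 11 i\right) - 18 = -18 + 213 \sqrt{11} \left(2 - 11 i\right)$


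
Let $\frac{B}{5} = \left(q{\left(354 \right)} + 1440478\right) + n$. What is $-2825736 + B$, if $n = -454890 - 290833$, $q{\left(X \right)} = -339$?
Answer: $646344$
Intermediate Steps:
$n = -745723$ ($n = -454890 - 290833 = -745723$)
$B = 3472080$ ($B = 5 \left(\left(-339 + 1440478\right) - 745723\right) = 5 \left(1440139 - 745723\right) = 5 \cdot 694416 = 3472080$)
$-2825736 + B = -2825736 + 3472080 = 646344$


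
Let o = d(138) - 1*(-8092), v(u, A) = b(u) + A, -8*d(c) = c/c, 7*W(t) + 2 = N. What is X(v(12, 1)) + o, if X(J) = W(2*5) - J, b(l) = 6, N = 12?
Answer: 452833/56 ≈ 8086.3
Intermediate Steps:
W(t) = 10/7 (W(t) = -2/7 + (1/7)*12 = -2/7 + 12/7 = 10/7)
d(c) = -1/8 (d(c) = -c/(8*c) = -1/8*1 = -1/8)
v(u, A) = 6 + A
X(J) = 10/7 - J
o = 64735/8 (o = -1/8 - 1*(-8092) = -1/8 + 8092 = 64735/8 ≈ 8091.9)
X(v(12, 1)) + o = (10/7 - (6 + 1)) + 64735/8 = (10/7 - 1*7) + 64735/8 = (10/7 - 7) + 64735/8 = -39/7 + 64735/8 = 452833/56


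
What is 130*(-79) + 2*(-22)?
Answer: -10314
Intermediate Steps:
130*(-79) + 2*(-22) = -10270 - 44 = -10314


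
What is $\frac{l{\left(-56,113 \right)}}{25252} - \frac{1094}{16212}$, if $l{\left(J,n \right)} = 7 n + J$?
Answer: $- \frac{3927467}{102346356} \approx -0.038374$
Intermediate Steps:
$l{\left(J,n \right)} = J + 7 n$
$\frac{l{\left(-56,113 \right)}}{25252} - \frac{1094}{16212} = \frac{-56 + 7 \cdot 113}{25252} - \frac{1094}{16212} = \left(-56 + 791\right) \frac{1}{25252} - \frac{547}{8106} = 735 \cdot \frac{1}{25252} - \frac{547}{8106} = \frac{735}{25252} - \frac{547}{8106} = - \frac{3927467}{102346356}$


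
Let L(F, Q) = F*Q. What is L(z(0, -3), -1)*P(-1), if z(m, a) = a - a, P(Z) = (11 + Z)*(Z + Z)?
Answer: 0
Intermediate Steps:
P(Z) = 2*Z*(11 + Z) (P(Z) = (11 + Z)*(2*Z) = 2*Z*(11 + Z))
z(m, a) = 0
L(z(0, -3), -1)*P(-1) = (0*(-1))*(2*(-1)*(11 - 1)) = 0*(2*(-1)*10) = 0*(-20) = 0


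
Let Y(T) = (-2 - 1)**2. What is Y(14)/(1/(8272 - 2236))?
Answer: 54324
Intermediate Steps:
Y(T) = 9 (Y(T) = (-3)**2 = 9)
Y(14)/(1/(8272 - 2236)) = 9/(1/(8272 - 2236)) = 9/(1/6036) = 9*6036 = 54324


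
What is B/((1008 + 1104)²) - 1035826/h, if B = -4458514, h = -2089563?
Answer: -782666406673/1553431283712 ≈ -0.50383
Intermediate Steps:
B/((1008 + 1104)²) - 1035826/h = -4458514/(1008 + 1104)² - 1035826/(-2089563) = -4458514/(2112²) - 1035826*(-1/2089563) = -4458514/4460544 + 1035826/2089563 = -4458514*1/4460544 + 1035826/2089563 = -2229257/2230272 + 1035826/2089563 = -782666406673/1553431283712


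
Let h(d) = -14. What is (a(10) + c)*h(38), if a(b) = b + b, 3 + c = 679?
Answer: -9744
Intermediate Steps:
c = 676 (c = -3 + 679 = 676)
a(b) = 2*b
(a(10) + c)*h(38) = (2*10 + 676)*(-14) = (20 + 676)*(-14) = 696*(-14) = -9744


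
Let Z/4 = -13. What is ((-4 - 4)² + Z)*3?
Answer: 36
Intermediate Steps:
Z = -52 (Z = 4*(-13) = -52)
((-4 - 4)² + Z)*3 = ((-4 - 4)² - 52)*3 = ((-8)² - 52)*3 = (64 - 52)*3 = 12*3 = 36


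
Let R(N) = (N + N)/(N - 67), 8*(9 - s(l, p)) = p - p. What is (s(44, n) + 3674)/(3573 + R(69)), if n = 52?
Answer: 3683/3642 ≈ 1.0113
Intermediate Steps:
s(l, p) = 9 (s(l, p) = 9 - (p - p)/8 = 9 - ⅛*0 = 9 + 0 = 9)
R(N) = 2*N/(-67 + N) (R(N) = (2*N)/(-67 + N) = 2*N/(-67 + N))
(s(44, n) + 3674)/(3573 + R(69)) = (9 + 3674)/(3573 + 2*69/(-67 + 69)) = 3683/(3573 + 2*69/2) = 3683/(3573 + 2*69*(½)) = 3683/(3573 + 69) = 3683/3642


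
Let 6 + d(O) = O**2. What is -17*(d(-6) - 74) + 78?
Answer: 826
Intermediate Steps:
d(O) = -6 + O**2
-17*(d(-6) - 74) + 78 = -17*((-6 + (-6)**2) - 74) + 78 = -17*((-6 + 36) - 74) + 78 = -17*(30 - 74) + 78 = -17*(-44) + 78 = 748 + 78 = 826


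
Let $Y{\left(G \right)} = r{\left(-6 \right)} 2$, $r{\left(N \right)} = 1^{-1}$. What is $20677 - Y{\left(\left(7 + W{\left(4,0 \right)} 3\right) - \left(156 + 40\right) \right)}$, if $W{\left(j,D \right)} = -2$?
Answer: $20675$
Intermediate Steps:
$r{\left(N \right)} = 1$
$Y{\left(G \right)} = 2$ ($Y{\left(G \right)} = 1 \cdot 2 = 2$)
$20677 - Y{\left(\left(7 + W{\left(4,0 \right)} 3\right) - \left(156 + 40\right) \right)} = 20677 - 2 = 20675$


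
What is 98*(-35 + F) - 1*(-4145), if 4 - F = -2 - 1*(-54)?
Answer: -3989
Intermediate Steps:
F = -48 (F = 4 - (-2 - 1*(-54)) = 4 - (-2 + 54) = 4 - 1*52 = 4 - 52 = -48)
98*(-35 + F) - 1*(-4145) = 98*(-35 - 48) - 1*(-4145) = 98*(-83) + 4145 = -8134 + 4145 = -3989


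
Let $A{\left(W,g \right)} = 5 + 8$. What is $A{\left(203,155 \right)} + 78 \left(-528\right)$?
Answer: $-41171$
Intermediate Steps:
$A{\left(W,g \right)} = 13$
$A{\left(203,155 \right)} + 78 \left(-528\right) = 13 + 78 \left(-528\right) = 13 - 41184 = -41171$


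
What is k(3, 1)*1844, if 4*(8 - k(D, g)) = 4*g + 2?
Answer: 11986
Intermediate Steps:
k(D, g) = 15/2 - g (k(D, g) = 8 - (4*g + 2)/4 = 8 - (2 + 4*g)/4 = 8 + (-1/2 - g) = 15/2 - g)
k(3, 1)*1844 = (15/2 - 1*1)*1844 = (15/2 - 1)*1844 = (13/2)*1844 = 11986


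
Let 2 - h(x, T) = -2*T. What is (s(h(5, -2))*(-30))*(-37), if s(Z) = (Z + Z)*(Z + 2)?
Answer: 0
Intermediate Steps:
h(x, T) = 2 + 2*T (h(x, T) = 2 - (-2)*T = 2 + 2*T)
s(Z) = 2*Z*(2 + Z) (s(Z) = (2*Z)*(2 + Z) = 2*Z*(2 + Z))
(s(h(5, -2))*(-30))*(-37) = ((2*(2 + 2*(-2))*(2 + (2 + 2*(-2))))*(-30))*(-37) = ((2*(2 - 4)*(2 + (2 - 4)))*(-30))*(-37) = ((2*(-2)*(2 - 2))*(-30))*(-37) = ((2*(-2)*0)*(-30))*(-37) = (0*(-30))*(-37) = 0*(-37) = 0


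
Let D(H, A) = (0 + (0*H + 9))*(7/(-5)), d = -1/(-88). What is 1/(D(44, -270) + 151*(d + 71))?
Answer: 440/4712451 ≈ 9.3370e-5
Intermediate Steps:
d = 1/88 (d = -1*(-1/88) = 1/88 ≈ 0.011364)
D(H, A) = -63/5 (D(H, A) = (0 + (0 + 9))*(7*(-1/5)) = (0 + 9)*(-7/5) = 9*(-7/5) = -63/5)
1/(D(44, -270) + 151*(d + 71)) = 1/(-63/5 + 151*(1/88 + 71)) = 1/(-63/5 + 151*(6249/88)) = 1/(-63/5 + 943599/88) = 1/(4712451/440) = 440/4712451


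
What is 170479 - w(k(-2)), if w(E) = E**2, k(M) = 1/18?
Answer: 55235195/324 ≈ 1.7048e+5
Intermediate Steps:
k(M) = 1/18
170479 - w(k(-2)) = 170479 - (1/18)**2 = 170479 - 1*1/324 = 170479 - 1/324 = 55235195/324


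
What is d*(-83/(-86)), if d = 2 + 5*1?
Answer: 581/86 ≈ 6.7558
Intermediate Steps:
d = 7 (d = 2 + 5 = 7)
d*(-83/(-86)) = 7*(-83/(-86)) = 7*(-83*(-1/86)) = 7*(83/86) = 581/86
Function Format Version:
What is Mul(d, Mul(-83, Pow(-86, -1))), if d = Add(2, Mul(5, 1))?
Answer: Rational(581, 86) ≈ 6.7558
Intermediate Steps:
d = 7 (d = Add(2, 5) = 7)
Mul(d, Mul(-83, Pow(-86, -1))) = Mul(7, Mul(-83, Pow(-86, -1))) = Mul(7, Mul(-83, Rational(-1, 86))) = Mul(7, Rational(83, 86)) = Rational(581, 86)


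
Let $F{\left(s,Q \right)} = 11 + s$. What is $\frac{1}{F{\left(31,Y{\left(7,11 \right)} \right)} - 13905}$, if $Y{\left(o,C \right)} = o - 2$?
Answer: $- \frac{1}{13863} \approx -7.2134 \cdot 10^{-5}$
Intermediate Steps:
$Y{\left(o,C \right)} = -2 + o$
$\frac{1}{F{\left(31,Y{\left(7,11 \right)} \right)} - 13905} = \frac{1}{\left(11 + 31\right) - 13905} = \frac{1}{42 - 13905} = \frac{1}{-13863} = - \frac{1}{13863}$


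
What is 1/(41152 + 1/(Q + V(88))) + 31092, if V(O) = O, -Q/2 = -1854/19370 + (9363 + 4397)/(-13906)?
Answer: 7769189735438723530/249877451735709 ≈ 31092.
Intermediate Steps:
Q = 146156462/67339805 (Q = -2*(-1854/19370 + (9363 + 4397)/(-13906)) = -2*(-1854*1/19370 + 13760*(-1/13906)) = -2*(-927/9685 - 6880/6953) = -2*(-73078231/67339805) = 146156462/67339805 ≈ 2.1704)
1/(41152 + 1/(Q + V(88))) + 31092 = 1/(41152 + 1/(146156462/67339805 + 88)) + 31092 = 1/(41152 + 1/(6072059302/67339805)) + 31092 = 1/(41152 + 67339805/6072059302) + 31092 = 1/(249877451735709/6072059302) + 31092 = 6072059302/249877451735709 + 31092 = 7769189735438723530/249877451735709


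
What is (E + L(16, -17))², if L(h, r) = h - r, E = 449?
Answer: 232324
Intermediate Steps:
(E + L(16, -17))² = (449 + (16 - 1*(-17)))² = (449 + (16 + 17))² = (449 + 33)² = 482² = 232324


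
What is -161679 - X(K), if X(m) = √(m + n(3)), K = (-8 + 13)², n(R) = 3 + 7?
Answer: -161679 - √35 ≈ -1.6169e+5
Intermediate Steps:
n(R) = 10
K = 25 (K = 5² = 25)
X(m) = √(10 + m) (X(m) = √(m + 10) = √(10 + m))
-161679 - X(K) = -161679 - √(10 + 25) = -161679 - √35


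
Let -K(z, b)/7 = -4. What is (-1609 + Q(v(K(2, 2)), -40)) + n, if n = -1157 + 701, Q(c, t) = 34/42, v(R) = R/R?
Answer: -43348/21 ≈ -2064.2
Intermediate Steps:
K(z, b) = 28 (K(z, b) = -7*(-4) = 28)
v(R) = 1
Q(c, t) = 17/21 (Q(c, t) = 34*(1/42) = 17/21)
n = -456
(-1609 + Q(v(K(2, 2)), -40)) + n = (-1609 + 17/21) - 456 = -33772/21 - 456 = -43348/21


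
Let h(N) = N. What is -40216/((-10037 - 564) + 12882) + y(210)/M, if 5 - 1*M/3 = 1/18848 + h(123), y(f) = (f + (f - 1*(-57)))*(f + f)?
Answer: -197364532712/338206151 ≈ -583.56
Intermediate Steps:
y(f) = 2*f*(57 + 2*f) (y(f) = (f + (f + 57))*(2*f) = (f + (57 + f))*(2*f) = (57 + 2*f)*(2*f) = 2*f*(57 + 2*f))
M = -6672195/18848 (M = 15 - 3*(1/18848 + 123) = 15 - 3*2318305/18848 = 15 - 6954915/18848 = -6672195/18848 ≈ -354.00)
-40216/((-10037 - 564) + 12882) + y(210)/M = -40216/((-10037 - 564) + 12882) + (2*210*(57 + 2*210))/(-6672195/18848) = -40216/(-10601 + 12882) + (2*210*(57 + 420))*(-18848/6672195) = -40216/2281 + (2*210*477)*(-18848/6672195) = -40216*1/2281 + 200340*(-18848/6672195) = -40216/2281 - 83911296/148271 = -197364532712/338206151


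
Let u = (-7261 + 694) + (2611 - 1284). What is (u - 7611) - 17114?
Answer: -29965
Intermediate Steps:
u = -5240 (u = -6567 + 1327 = -5240)
(u - 7611) - 17114 = (-5240 - 7611) - 17114 = -12851 - 17114 = -29965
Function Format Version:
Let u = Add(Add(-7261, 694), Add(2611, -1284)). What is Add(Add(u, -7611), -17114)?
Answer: -29965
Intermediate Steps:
u = -5240 (u = Add(-6567, 1327) = -5240)
Add(Add(u, -7611), -17114) = Add(Add(-5240, -7611), -17114) = Add(-12851, -17114) = -29965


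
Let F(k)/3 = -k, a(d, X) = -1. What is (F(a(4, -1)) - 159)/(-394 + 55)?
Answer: 52/113 ≈ 0.46018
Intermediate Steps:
F(k) = -3*k (F(k) = 3*(-k) = -3*k)
(F(a(4, -1)) - 159)/(-394 + 55) = (-3*(-1) - 159)/(-394 + 55) = (3 - 159)/(-339) = -156*(-1/339) = 52/113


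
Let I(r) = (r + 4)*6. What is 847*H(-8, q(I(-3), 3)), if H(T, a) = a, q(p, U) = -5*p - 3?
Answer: -27951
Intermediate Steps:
I(r) = 24 + 6*r (I(r) = (4 + r)*6 = 24 + 6*r)
q(p, U) = -3 - 5*p
847*H(-8, q(I(-3), 3)) = 847*(-3 - 5*(24 + 6*(-3))) = 847*(-3 - 5*(24 - 18)) = 847*(-3 - 5*6) = 847*(-3 - 30) = 847*(-33) = -27951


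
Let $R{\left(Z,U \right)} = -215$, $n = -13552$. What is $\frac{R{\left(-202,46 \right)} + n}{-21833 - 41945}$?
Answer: $\frac{1059}{4906} \approx 0.21586$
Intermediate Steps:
$\frac{R{\left(-202,46 \right)} + n}{-21833 - 41945} = \frac{-215 - 13552}{-21833 - 41945} = - \frac{13767}{-63778} = \left(-13767\right) \left(- \frac{1}{63778}\right) = \frac{1059}{4906}$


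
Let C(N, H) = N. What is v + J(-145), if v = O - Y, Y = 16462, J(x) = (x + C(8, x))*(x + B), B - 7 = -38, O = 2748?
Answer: 10398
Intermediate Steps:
B = -31 (B = 7 - 38 = -31)
J(x) = (-31 + x)*(8 + x) (J(x) = (x + 8)*(x - 31) = (8 + x)*(-31 + x) = (-31 + x)*(8 + x))
v = -13714 (v = 2748 - 1*16462 = 2748 - 16462 = -13714)
v + J(-145) = -13714 + (-248 + (-145)**2 - 23*(-145)) = -13714 + (-248 + 21025 + 3335) = -13714 + 24112 = 10398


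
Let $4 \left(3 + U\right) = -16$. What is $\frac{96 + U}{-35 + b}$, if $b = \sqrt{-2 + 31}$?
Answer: $- \frac{3115}{1196} - \frac{89 \sqrt{29}}{1196} \approx -3.0052$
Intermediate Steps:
$b = \sqrt{29} \approx 5.3852$
$U = -7$ ($U = -3 + \frac{1}{4} \left(-16\right) = -3 - 4 = -7$)
$\frac{96 + U}{-35 + b} = \frac{96 - 7}{-35 + \sqrt{29}} = \frac{89}{-35 + \sqrt{29}}$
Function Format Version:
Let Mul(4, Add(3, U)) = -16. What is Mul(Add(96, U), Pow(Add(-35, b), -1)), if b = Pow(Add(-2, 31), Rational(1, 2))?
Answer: Add(Rational(-3115, 1196), Mul(Rational(-89, 1196), Pow(29, Rational(1, 2)))) ≈ -3.0052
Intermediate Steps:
b = Pow(29, Rational(1, 2)) ≈ 5.3852
U = -7 (U = Add(-3, Mul(Rational(1, 4), -16)) = Add(-3, -4) = -7)
Mul(Add(96, U), Pow(Add(-35, b), -1)) = Mul(Add(96, -7), Pow(Add(-35, Pow(29, Rational(1, 2))), -1)) = Mul(89, Pow(Add(-35, Pow(29, Rational(1, 2))), -1))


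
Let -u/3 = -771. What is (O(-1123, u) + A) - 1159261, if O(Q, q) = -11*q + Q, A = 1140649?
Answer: -45178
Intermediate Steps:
u = 2313 (u = -3*(-771) = 2313)
O(Q, q) = Q - 11*q
(O(-1123, u) + A) - 1159261 = ((-1123 - 11*2313) + 1140649) - 1159261 = ((-1123 - 25443) + 1140649) - 1159261 = (-26566 + 1140649) - 1159261 = 1114083 - 1159261 = -45178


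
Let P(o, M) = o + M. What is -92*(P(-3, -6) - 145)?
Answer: 14168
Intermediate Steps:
P(o, M) = M + o
-92*(P(-3, -6) - 145) = -92*((-6 - 3) - 145) = -92*(-9 - 145) = -92*(-154) = 14168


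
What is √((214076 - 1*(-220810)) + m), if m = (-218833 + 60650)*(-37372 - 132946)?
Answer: 2*√6735461770 ≈ 1.6414e+5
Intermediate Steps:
m = 26941412194 (m = -158183*(-170318) = 26941412194)
√((214076 - 1*(-220810)) + m) = √((214076 - 1*(-220810)) + 26941412194) = √((214076 + 220810) + 26941412194) = √(434886 + 26941412194) = √26941847080 = 2*√6735461770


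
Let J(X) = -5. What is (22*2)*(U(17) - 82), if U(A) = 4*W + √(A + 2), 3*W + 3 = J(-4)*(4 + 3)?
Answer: -17512/3 + 44*√19 ≈ -5645.5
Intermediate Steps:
W = -38/3 (W = -1 + (-5*(4 + 3))/3 = -1 + (-5*7)/3 = -1 + (⅓)*(-35) = -1 - 35/3 = -38/3 ≈ -12.667)
U(A) = -152/3 + √(2 + A) (U(A) = 4*(-38/3) + √(A + 2) = -152/3 + √(2 + A))
(22*2)*(U(17) - 82) = (22*2)*((-152/3 + √(2 + 17)) - 82) = 44*((-152/3 + √19) - 82) = 44*(-398/3 + √19) = -17512/3 + 44*√19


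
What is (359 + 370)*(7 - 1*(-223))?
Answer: 167670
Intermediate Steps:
(359 + 370)*(7 - 1*(-223)) = 729*(7 + 223) = 729*230 = 167670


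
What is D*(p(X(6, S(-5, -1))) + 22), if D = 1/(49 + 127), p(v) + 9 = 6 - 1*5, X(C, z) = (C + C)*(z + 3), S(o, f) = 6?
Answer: 7/88 ≈ 0.079545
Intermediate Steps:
X(C, z) = 2*C*(3 + z) (X(C, z) = (2*C)*(3 + z) = 2*C*(3 + z))
p(v) = -8 (p(v) = -9 + (6 - 1*5) = -9 + (6 - 5) = -9 + 1 = -8)
D = 1/176 ≈ 0.0056818
D*(p(X(6, S(-5, -1))) + 22) = (-8 + 22)/176 = (1/176)*14 = 7/88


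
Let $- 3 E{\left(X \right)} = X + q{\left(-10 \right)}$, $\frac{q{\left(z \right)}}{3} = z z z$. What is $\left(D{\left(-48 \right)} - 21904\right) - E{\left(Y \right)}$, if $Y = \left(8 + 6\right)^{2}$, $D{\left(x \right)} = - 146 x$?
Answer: $- \frac{47492}{3} \approx -15831.0$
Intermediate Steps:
$Y = 196$ ($Y = 14^{2} = 196$)
$q{\left(z \right)} = 3 z^{3}$ ($q{\left(z \right)} = 3 z z z = 3 z z^{2} = 3 z^{3}$)
$E{\left(X \right)} = 1000 - \frac{X}{3}$ ($E{\left(X \right)} = - \frac{X + 3 \left(-10\right)^{3}}{3} = - \frac{X + 3 \left(-1000\right)}{3} = - \frac{X - 3000}{3} = - \frac{-3000 + X}{3} = 1000 - \frac{X}{3}$)
$\left(D{\left(-48 \right)} - 21904\right) - E{\left(Y \right)} = \left(\left(-146\right) \left(-48\right) - 21904\right) - \left(1000 - \frac{196}{3}\right) = \left(7008 - 21904\right) - \left(1000 - \frac{196}{3}\right) = -14896 - \frac{2804}{3} = - \frac{47492}{3}$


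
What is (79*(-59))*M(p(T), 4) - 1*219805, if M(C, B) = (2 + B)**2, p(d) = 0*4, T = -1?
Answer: -387601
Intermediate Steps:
p(d) = 0
(79*(-59))*M(p(T), 4) - 1*219805 = (79*(-59))*(2 + 4)**2 - 1*219805 = -4661*6**2 - 219805 = -4661*36 - 219805 = -167796 - 219805 = -387601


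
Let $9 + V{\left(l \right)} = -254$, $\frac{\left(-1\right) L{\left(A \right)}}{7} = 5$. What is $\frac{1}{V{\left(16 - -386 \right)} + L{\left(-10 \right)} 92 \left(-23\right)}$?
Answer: $\frac{1}{73797} \approx 1.3551 \cdot 10^{-5}$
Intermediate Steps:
$L{\left(A \right)} = -35$ ($L{\left(A \right)} = \left(-7\right) 5 = -35$)
$V{\left(l \right)} = -263$ ($V{\left(l \right)} = -9 - 254 = -263$)
$\frac{1}{V{\left(16 - -386 \right)} + L{\left(-10 \right)} 92 \left(-23\right)} = \frac{1}{-263 + \left(-35\right) 92 \left(-23\right)} = \frac{1}{-263 - -74060} = \frac{1}{-263 + 74060} = \frac{1}{73797}$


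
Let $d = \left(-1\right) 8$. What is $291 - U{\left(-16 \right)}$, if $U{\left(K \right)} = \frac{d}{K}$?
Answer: $\frac{581}{2} \approx 290.5$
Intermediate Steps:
$d = -8$
$U{\left(K \right)} = - \frac{8}{K}$
$291 - U{\left(-16 \right)} = 291 - - \frac{8}{-16} = 291 - \left(-8\right) \left(- \frac{1}{16}\right) = 291 - \frac{1}{2} = \frac{581}{2}$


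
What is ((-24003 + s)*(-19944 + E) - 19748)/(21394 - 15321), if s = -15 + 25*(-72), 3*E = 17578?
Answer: 363618176/6073 ≈ 59875.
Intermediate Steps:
E = 17578/3 (E = (⅓)*17578 = 17578/3 ≈ 5859.3)
s = -1815 (s = -15 - 1800 = -1815)
((-24003 + s)*(-19944 + E) - 19748)/(21394 - 15321) = ((-24003 - 1815)*(-19944 + 17578/3) - 19748)/(21394 - 15321) = (-25818*(-42254/3) - 19748)/6073 = (363637924 - 19748)*(1/6073) = 363618176*(1/6073) = 363618176/6073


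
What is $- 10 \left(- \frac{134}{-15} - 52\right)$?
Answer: $\frac{1292}{3} \approx 430.67$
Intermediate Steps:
$- 10 \left(- \frac{134}{-15} - 52\right) = - 10 \left(\left(-134\right) \left(- \frac{1}{15}\right) - 52\right) = - 10 \left(\frac{134}{15} - 52\right) = \left(-10\right) \left(- \frac{646}{15}\right) = \frac{1292}{3}$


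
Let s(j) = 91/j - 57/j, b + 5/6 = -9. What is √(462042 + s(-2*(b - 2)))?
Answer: 2*√582290241/71 ≈ 679.74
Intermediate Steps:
b = -59/6 (b = -⅚ - 9 = -59/6 ≈ -9.8333)
s(j) = 34/j
√(462042 + s(-2*(b - 2))) = √(462042 + 34/((-2*(-59/6 - 2)))) = √(462042 + 34/((-2*(-71/6)))) = √(462042 + 34/(71/3)) = √(462042 + 34*(3/71)) = √(462042 + 102/71) = √(32805084/71) = 2*√582290241/71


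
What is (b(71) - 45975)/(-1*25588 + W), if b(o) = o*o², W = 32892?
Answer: 38992/913 ≈ 42.708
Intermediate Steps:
b(o) = o³
(b(71) - 45975)/(-1*25588 + W) = (71³ - 45975)/(-1*25588 + 32892) = (357911 - 45975)/(-25588 + 32892) = 311936/7304 = 311936*(1/7304) = 38992/913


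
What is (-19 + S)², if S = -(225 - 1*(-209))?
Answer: 205209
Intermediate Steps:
S = -434 (S = -(225 + 209) = -1*434 = -434)
(-19 + S)² = (-19 - 434)² = (-453)² = 205209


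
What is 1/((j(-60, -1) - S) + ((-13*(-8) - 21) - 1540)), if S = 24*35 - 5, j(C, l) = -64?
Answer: -1/2356 ≈ -0.00042445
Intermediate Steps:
S = 835 (S = 840 - 5 = 835)
1/((j(-60, -1) - S) + ((-13*(-8) - 21) - 1540)) = 1/((-64 - 1*835) + ((-13*(-8) - 21) - 1540)) = 1/((-64 - 835) + ((104 - 21) - 1540)) = 1/(-899 + (83 - 1540)) = 1/(-899 - 1457) = 1/(-2356) = -1/2356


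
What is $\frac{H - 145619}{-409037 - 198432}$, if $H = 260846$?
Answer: $- \frac{115227}{607469} \approx -0.18968$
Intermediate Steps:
$\frac{H - 145619}{-409037 - 198432} = \frac{260846 - 145619}{-409037 - 198432} = \frac{115227}{-607469} = 115227 \left(- \frac{1}{607469}\right) = - \frac{115227}{607469}$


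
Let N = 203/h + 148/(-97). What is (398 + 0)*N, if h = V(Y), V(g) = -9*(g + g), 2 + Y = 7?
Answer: -6569189/4365 ≈ -1505.0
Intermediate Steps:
Y = 5 (Y = -2 + 7 = 5)
V(g) = -18*g
h = -90 (h = -18*5 = -90)
N = -33011/8730 (N = 203/(-90) + 148/(-97) = 203*(-1/90) + 148*(-1/97) = -203/90 - 148/97 = -33011/8730 ≈ -3.7813)
(398 + 0)*N = (398 + 0)*(-33011/8730) = 398*(-33011/8730) = -6569189/4365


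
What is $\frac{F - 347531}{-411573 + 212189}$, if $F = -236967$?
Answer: $\frac{292249}{99692} \approx 2.9315$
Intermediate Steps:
$\frac{F - 347531}{-411573 + 212189} = \frac{-236967 - 347531}{-411573 + 212189} = - \frac{584498}{-199384} = \left(-584498\right) \left(- \frac{1}{199384}\right) = \frac{292249}{99692}$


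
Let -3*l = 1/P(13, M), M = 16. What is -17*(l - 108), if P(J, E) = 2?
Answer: 11033/6 ≈ 1838.8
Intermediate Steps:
l = -⅙ (l = -⅓/2 = -⅓*½ = -⅙ ≈ -0.16667)
-17*(l - 108) = -17*(-⅙ - 108) = -17*(-649/6) = 11033/6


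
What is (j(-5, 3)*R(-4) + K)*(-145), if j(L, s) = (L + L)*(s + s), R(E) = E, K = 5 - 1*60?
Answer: -26825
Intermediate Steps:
K = -55 (K = 5 - 60 = -55)
j(L, s) = 4*L*s (j(L, s) = (2*L)*(2*s) = 4*L*s)
(j(-5, 3)*R(-4) + K)*(-145) = ((4*(-5)*3)*(-4) - 55)*(-145) = (-60*(-4) - 55)*(-145) = (240 - 55)*(-145) = 185*(-145) = -26825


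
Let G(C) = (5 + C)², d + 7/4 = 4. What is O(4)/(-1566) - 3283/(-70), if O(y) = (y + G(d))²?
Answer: 89914987/2004480 ≈ 44.857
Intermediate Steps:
d = 9/4 (d = -7/4 + 4 = 9/4 ≈ 2.2500)
O(y) = (841/16 + y)² (O(y) = (y + (5 + 9/4)²)² = (y + (29/4)²)² = (y + 841/16)² = (841/16 + y)²)
O(4)/(-1566) - 3283/(-70) = ((841 + 16*4)²/256)/(-1566) - 3283/(-70) = ((841 + 64)²/256)*(-1/1566) - 3283*(-1/70) = ((1/256)*905²)*(-1/1566) + 469/10 = ((1/256)*819025)*(-1/1566) + 469/10 = (819025/256)*(-1/1566) + 469/10 = -819025/400896 + 469/10 = 89914987/2004480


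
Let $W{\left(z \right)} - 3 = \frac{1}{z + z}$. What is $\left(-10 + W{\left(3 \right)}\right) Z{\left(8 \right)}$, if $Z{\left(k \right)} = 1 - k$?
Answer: $\frac{287}{6} \approx 47.833$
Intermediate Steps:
$W{\left(z \right)} = 3 + \frac{1}{2 z}$ ($W{\left(z \right)} = 3 + \frac{1}{z + z} = 3 + \frac{1}{2 z}$)
$\left(-10 + W{\left(3 \right)}\right) Z{\left(8 \right)} = \left(-10 + \left(3 + \frac{1}{2 \cdot 3}\right)\right) \left(1 - 8\right) = \left(-10 + \left(3 + \frac{1}{2} \cdot \frac{1}{3}\right)\right) \left(1 - 8\right) = \left(-10 + \left(3 + \frac{1}{6}\right)\right) \left(-7\right) = \left(-10 + \frac{19}{6}\right) \left(-7\right) = \left(- \frac{41}{6}\right) \left(-7\right) = \frac{287}{6}$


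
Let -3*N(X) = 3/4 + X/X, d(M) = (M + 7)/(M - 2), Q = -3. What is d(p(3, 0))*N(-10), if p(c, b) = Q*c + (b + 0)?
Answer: -7/66 ≈ -0.10606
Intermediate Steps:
p(c, b) = b - 3*c (p(c, b) = -3*c + (b + 0) = -3*c + b = b - 3*c)
d(M) = (7 + M)/(-2 + M)
N(X) = -7/12 (N(X) = -(3/4 + X/X)/3 = -(3*(¼) + 1)/3 = -(¾ + 1)/3 = -⅓*7/4 = -7/12)
d(p(3, 0))*N(-10) = ((7 + (0 - 3*3))/(-2 + (0 - 3*3)))*(-7/12) = ((7 + (0 - 9))/(-2 + (0 - 9)))*(-7/12) = ((7 - 9)/(-2 - 9))*(-7/12) = (-2/(-11))*(-7/12) = -1/11*(-2)*(-7/12) = (2/11)*(-7/12) = -7/66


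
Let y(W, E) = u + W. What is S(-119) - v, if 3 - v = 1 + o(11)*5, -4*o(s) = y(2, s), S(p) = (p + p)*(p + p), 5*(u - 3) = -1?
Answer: 56636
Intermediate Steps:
u = 14/5 (u = 3 + (⅕)*(-1) = 3 - ⅕ = 14/5 ≈ 2.8000)
y(W, E) = 14/5 + W
S(p) = 4*p² (S(p) = (2*p)*(2*p) = 4*p²)
o(s) = -6/5 (o(s) = -(14/5 + 2)/4 = -¼*24/5 = -6/5)
v = 8 (v = 3 - (1 - 6/5*5) = 3 - (1 - 6) = 3 - 1*(-5) = 3 + 5 = 8)
S(-119) - v = 4*(-119)² - 1*8 = 4*14161 - 8 = 56644 - 8 = 56636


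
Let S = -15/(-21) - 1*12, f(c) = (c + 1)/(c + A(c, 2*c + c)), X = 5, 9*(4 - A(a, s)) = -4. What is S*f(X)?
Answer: -4266/595 ≈ -7.1697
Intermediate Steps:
A(a, s) = 40/9 (A(a, s) = 4 - ⅑*(-4) = 4 + 4/9 = 40/9)
f(c) = (1 + c)/(40/9 + c) (f(c) = (c + 1)/(c + 40/9) = (1 + c)/(40/9 + c))
S = -79/7 (S = -15*(-1/21) - 12 = 5/7 - 12 = -79/7 ≈ -11.286)
S*f(X) = -711*(1 + 5)/(7*(40 + 9*5)) = -711*6/(7*(40 + 45)) = -711*6/(7*85) = -79/7*54/85 = -4266/595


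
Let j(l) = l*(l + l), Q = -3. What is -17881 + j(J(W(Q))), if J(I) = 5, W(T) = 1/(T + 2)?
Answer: -17831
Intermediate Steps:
W(T) = 1/(2 + T)
j(l) = 2*l² (j(l) = l*(2*l) = 2*l²)
-17881 + j(J(W(Q))) = -17881 + 2*5² = -17881 + 2*25 = -17881 + 50 = -17831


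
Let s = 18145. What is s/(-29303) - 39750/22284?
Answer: -261522905/108831342 ≈ -2.4030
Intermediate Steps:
s/(-29303) - 39750/22284 = 18145/(-29303) - 39750/22284 = 18145*(-1/29303) - 39750*1/22284 = -18145/29303 - 6625/3714 = -261522905/108831342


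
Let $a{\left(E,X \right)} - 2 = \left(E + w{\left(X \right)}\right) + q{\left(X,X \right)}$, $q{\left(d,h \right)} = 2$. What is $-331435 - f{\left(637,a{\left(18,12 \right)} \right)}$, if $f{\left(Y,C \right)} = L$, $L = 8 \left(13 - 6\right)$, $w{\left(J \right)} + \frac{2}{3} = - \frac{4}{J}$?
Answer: $-331491$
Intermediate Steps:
$w{\left(J \right)} = - \frac{2}{3} - \frac{4}{J}$
$a{\left(E,X \right)} = \frac{10}{3} + E - \frac{4}{X}$ ($a{\left(E,X \right)} = 2 - \left(- \frac{4}{3} - E + \frac{4}{X}\right) = 2 + \left(\frac{4}{3} + E - \frac{4}{X}\right) = \frac{10}{3} + E - \frac{4}{X}$)
$L = 56$ ($L = 8 \cdot 7 = 56$)
$f{\left(Y,C \right)} = 56$
$-331435 - f{\left(637,a{\left(18,12 \right)} \right)} = -331435 - 56 = -331491$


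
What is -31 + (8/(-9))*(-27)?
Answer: -7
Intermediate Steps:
-31 + (8/(-9))*(-27) = -31 + (8*(-1/9))*(-27) = -31 - 8/9*(-27) = -31 + 24 = -7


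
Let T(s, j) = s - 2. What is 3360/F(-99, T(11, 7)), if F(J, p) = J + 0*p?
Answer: -1120/33 ≈ -33.939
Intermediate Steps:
T(s, j) = -2 + s
F(J, p) = J (F(J, p) = J + 0 = J)
3360/F(-99, T(11, 7)) = 3360/(-99) = 3360*(-1/99) = -1120/33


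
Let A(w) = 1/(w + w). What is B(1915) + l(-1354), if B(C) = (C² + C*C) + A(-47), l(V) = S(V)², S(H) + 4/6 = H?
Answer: 7757457715/846 ≈ 9.1696e+6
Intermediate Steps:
S(H) = -⅔ + H
A(w) = 1/(2*w)
l(V) = (-⅔ + V)²
B(C) = -1/94 + 2*C² (B(C) = (C² + C*C) + (½)/(-47) = (C² + C²) + (½)*(-1/47) = 2*C² - 1/94 = -1/94 + 2*C²)
B(1915) + l(-1354) = (-1/94 + 2*1915²) + (-2 + 3*(-1354))²/9 = (-1/94 + 2*3667225) + (-2 - 4062)²/9 = (-1/94 + 7334450) + (⅑)*(-4064)² = 689438299/94 + (⅑)*16516096 = 689438299/94 + 16516096/9 = 7757457715/846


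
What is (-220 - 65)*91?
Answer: -25935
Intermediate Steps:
(-220 - 65)*91 = -285*91 = -25935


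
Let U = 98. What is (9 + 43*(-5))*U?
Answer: -20188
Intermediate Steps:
(9 + 43*(-5))*U = (9 + 43*(-5))*98 = (9 - 215)*98 = -206*98 = -20188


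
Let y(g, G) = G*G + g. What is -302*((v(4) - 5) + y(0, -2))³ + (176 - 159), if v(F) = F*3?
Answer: -401945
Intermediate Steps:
v(F) = 3*F
y(g, G) = g + G² (y(g, G) = G² + g = g + G²)
-302*((v(4) - 5) + y(0, -2))³ + (176 - 159) = -302*((3*4 - 5) + (0 + (-2)²))³ + (176 - 159) = -302*((12 - 5) + (0 + 4))³ + 17 = -302*(7 + 4)³ + 17 = -302*11³ + 17 = -302*1331 + 17 = -401962 + 17 = -401945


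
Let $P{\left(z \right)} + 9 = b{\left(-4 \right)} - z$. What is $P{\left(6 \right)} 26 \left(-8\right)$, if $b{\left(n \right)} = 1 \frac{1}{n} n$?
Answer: $2912$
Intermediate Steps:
$b{\left(n \right)} = 1$ ($b{\left(n \right)} = \frac{n}{n} = 1$)
$P{\left(z \right)} = -8 - z$ ($P{\left(z \right)} = -9 - \left(-1 + z\right) = -8 - z$)
$P{\left(6 \right)} 26 \left(-8\right) = \left(-8 - 6\right) 26 \left(-8\right) = \left(-14\right) 26 \left(-8\right) = \left(-364\right) \left(-8\right) = 2912$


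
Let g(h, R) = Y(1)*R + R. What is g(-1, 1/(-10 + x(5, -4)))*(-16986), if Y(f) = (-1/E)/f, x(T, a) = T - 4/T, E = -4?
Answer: 212325/58 ≈ 3660.8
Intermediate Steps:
Y(f) = 1/(4*f) (Y(f) = (-1/(-4))/f = (-1*(-1/4))/f = 1/(4*f))
g(h, R) = 5*R/4 (g(h, R) = ((1/4)/1)*R + R = ((1/4)*1)*R + R = R/4 + R = 5*R/4)
g(-1, 1/(-10 + x(5, -4)))*(-16986) = (5/(4*(-10 + (5 - 4/5))))*(-16986) = (5/(4*(-10 + 21/5)))*(-16986) = (5/(4*(-29/5)))*(-16986) = ((5/4)*(-5/29))*(-16986) = -25/116*(-16986) = 212325/58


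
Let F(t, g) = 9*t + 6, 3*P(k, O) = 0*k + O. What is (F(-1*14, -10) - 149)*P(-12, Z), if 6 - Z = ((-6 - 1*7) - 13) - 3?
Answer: -9415/3 ≈ -3138.3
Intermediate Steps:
Z = 35 (Z = 6 - (((-6 - 1*7) - 13) - 3) = 6 - (((-6 - 7) - 13) - 3) = 6 - ((-13 - 13) - 3) = 6 - (-26 - 3) = 6 - 1*(-29) = 6 + 29 = 35)
P(k, O) = O/3 (P(k, O) = (0*k + O)/3 = (0 + O)/3 = O/3)
F(t, g) = 6 + 9*t
(F(-1*14, -10) - 149)*P(-12, Z) = ((6 + 9*(-1*14)) - 149)*((1/3)*35) = ((6 + 9*(-14)) - 149)*(35/3) = ((6 - 126) - 149)*(35/3) = (-120 - 149)*(35/3) = -269*35/3 = -9415/3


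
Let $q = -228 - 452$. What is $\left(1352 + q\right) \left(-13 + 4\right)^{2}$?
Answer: $54432$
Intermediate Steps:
$q = -680$ ($q = -228 - 452 = -680$)
$\left(1352 + q\right) \left(-13 + 4\right)^{2} = \left(1352 - 680\right) \left(-13 + 4\right)^{2} = 672 \left(-9\right)^{2} = 672 \cdot 81 = 54432$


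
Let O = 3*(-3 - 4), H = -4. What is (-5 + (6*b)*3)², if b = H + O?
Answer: 207025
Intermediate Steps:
O = -21 (O = 3*(-7) = -21)
b = -25 (b = -4 - 21 = -25)
(-5 + (6*b)*3)² = (-5 + (6*(-25))*3)² = (-5 - 150*3)² = (-5 - 450)² = (-455)² = 207025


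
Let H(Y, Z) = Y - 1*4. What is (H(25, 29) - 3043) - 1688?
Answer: -4710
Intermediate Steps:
H(Y, Z) = -4 + Y (H(Y, Z) = Y - 4 = -4 + Y)
(H(25, 29) - 3043) - 1688 = ((-4 + 25) - 3043) - 1688 = (21 - 3043) - 1688 = -3022 - 1688 = -4710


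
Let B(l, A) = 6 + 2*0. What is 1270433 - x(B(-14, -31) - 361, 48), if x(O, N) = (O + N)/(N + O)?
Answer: 1270432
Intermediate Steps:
B(l, A) = 6 (B(l, A) = 6 + 0 = 6)
x(O, N) = 1 (x(O, N) = (N + O)/(N + O) = 1)
1270433 - x(B(-14, -31) - 361, 48) = 1270433 - 1*1 = 1270433 - 1 = 1270432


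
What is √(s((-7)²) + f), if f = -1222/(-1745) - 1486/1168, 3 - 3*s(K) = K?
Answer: I*√37165598689710/1528620 ≈ 3.9881*I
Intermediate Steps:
s(K) = 1 - K/3
f = -582887/1019080 (f = -1222*(-1/1745) - 1486*1/1168 = 1222/1745 - 743/584 = -582887/1019080 ≈ -0.57197)
√(s((-7)²) + f) = √((1 - ⅓*(-7)²) - 582887/1019080) = √((1 - ⅓*49) - 582887/1019080) = √((1 - 49/3) - 582887/1019080) = √(-46/3 - 582887/1019080) = √(-48626341/3057240) = I*√37165598689710/1528620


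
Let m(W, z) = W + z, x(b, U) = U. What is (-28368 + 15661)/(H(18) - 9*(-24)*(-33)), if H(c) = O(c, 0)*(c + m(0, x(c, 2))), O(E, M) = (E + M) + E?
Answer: 12707/6408 ≈ 1.9830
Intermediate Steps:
O(E, M) = M + 2*E
H(c) = 2*c*(2 + c) (H(c) = (0 + 2*c)*(c + (0 + 2)) = (2*c)*(c + 2) = (2*c)*(2 + c) = 2*c*(2 + c))
(-28368 + 15661)/(H(18) - 9*(-24)*(-33)) = (-28368 + 15661)/(2*18*(2 + 18) - 9*(-24)*(-33)) = -12707/(2*18*20 + 216*(-33)) = -12707/(720 - 7128) = -12707/(-6408) = -12707*(-1/6408) = 12707/6408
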